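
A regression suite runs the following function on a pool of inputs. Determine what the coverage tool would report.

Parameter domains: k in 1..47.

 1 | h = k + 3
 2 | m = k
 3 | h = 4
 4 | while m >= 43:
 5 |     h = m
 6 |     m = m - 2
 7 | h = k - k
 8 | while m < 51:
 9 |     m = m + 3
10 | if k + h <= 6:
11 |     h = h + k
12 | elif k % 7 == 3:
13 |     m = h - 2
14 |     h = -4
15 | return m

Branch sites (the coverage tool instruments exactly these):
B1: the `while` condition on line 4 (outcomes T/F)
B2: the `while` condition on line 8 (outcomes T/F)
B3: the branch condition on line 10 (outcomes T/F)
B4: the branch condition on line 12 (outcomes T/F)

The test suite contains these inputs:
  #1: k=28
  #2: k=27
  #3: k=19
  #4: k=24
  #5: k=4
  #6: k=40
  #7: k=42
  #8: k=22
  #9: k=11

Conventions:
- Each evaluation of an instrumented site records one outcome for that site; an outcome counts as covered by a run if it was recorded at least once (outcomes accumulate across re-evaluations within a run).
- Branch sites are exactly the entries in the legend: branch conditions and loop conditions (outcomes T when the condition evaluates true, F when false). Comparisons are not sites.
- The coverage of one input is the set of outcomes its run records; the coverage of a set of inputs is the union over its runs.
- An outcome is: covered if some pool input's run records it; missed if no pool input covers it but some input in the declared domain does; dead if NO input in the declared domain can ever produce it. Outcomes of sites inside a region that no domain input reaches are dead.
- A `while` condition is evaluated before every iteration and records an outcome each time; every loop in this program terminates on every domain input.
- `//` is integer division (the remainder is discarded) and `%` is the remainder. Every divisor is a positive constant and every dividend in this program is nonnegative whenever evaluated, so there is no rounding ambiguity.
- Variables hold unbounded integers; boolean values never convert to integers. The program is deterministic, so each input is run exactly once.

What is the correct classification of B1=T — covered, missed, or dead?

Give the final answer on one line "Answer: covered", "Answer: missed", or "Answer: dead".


no pool input records B1=T
but domain input (k=43) does record it -> reachable, so missed
Answer: missed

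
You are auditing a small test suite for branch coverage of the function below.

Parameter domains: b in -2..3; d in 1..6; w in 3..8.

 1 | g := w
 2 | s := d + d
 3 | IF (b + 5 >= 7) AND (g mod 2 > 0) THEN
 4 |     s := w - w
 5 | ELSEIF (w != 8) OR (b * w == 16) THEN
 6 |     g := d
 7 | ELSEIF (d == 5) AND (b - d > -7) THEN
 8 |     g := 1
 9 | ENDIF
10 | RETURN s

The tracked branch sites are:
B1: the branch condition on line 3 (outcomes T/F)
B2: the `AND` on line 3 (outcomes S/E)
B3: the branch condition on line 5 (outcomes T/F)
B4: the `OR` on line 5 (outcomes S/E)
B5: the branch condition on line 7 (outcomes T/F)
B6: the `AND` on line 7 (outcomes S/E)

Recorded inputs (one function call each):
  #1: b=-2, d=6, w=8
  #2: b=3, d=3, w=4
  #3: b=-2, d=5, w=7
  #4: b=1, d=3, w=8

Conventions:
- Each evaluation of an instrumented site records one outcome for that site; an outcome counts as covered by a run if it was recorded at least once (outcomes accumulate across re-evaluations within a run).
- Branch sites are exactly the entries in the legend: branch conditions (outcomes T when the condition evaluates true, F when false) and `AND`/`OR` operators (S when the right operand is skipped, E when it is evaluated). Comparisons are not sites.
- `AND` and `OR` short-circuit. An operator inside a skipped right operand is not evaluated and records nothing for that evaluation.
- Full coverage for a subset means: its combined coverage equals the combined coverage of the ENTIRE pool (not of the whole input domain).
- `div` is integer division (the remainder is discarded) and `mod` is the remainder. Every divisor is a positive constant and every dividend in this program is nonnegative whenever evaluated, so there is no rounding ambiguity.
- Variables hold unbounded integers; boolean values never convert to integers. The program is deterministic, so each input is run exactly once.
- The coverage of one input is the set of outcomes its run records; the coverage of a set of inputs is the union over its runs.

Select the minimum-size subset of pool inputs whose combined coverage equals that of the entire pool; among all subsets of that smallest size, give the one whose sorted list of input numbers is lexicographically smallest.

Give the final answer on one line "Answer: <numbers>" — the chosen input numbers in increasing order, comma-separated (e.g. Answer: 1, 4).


run #1 (b=-2, d=6, w=8) records B1=F, B2=S, B3=F, B4=E, B5=F, B6=S
run #2 (b=3, d=3, w=4) records B1=F, B2=E, B3=T, B4=S
run #3 (b=-2, d=5, w=7) records B1=F, B2=S, B3=T, B4=S
run #4 (b=1, d=3, w=8) records B1=F, B2=S, B3=F, B4=E, B5=F, B6=S
union over all inputs: B1=F, B2=S, B2=E, B3=T, B3=F, B4=S, B4=E, B5=F, B6=S (9 outcomes)
checked all size-1 subsets: none covers 9 outcomes (max 6/9)
size 2: inputs {1, 2} cover all 9 outcomes, and no lexicographically smaller subset of this size does
Answer: 1, 2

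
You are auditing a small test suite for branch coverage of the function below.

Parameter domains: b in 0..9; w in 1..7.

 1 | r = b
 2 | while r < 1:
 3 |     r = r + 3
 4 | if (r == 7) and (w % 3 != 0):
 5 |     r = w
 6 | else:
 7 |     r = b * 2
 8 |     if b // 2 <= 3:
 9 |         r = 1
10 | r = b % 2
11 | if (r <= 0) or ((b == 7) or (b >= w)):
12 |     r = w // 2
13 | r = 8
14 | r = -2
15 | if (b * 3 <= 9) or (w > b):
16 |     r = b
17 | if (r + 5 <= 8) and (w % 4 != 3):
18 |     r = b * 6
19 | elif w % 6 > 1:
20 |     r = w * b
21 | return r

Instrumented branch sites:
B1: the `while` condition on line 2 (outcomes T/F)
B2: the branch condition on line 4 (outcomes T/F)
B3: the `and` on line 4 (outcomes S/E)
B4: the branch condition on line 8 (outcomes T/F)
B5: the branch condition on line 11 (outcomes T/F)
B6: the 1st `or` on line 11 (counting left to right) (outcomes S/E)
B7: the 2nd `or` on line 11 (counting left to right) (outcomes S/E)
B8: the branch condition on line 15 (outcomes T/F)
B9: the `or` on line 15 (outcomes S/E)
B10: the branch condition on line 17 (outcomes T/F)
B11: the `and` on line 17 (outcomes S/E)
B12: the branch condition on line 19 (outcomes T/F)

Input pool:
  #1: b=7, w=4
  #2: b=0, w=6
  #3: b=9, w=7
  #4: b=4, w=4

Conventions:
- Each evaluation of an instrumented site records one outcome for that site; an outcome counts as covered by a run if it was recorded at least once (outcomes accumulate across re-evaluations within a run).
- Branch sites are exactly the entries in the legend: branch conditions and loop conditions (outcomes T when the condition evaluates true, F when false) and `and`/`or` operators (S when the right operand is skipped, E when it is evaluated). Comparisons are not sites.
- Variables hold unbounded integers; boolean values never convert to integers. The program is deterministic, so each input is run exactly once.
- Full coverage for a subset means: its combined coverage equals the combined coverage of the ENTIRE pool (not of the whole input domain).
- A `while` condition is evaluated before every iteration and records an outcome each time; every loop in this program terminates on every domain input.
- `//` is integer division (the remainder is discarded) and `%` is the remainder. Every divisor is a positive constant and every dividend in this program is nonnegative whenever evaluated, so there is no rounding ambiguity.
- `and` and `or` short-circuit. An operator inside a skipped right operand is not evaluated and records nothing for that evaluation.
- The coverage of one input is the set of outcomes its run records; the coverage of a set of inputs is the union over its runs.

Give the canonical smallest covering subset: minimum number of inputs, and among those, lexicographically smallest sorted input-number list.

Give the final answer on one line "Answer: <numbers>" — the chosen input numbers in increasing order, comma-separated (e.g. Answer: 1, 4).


run #1 (b=7, w=4) runs B1->F, B3->E, B2->T, B6->E, B7->S, B5->T, B9->E, B8->F, B11->E, B10->T; records B1=F, B2=T, B3=E, B5=T, B6=E, B7=S, B8=F, B9=E, B10=T, B11=E
run #2 (b=0, w=6) runs B1->T, B1->F, B3->S, B2->F, B4->T, B6->S, B5->T, B9->S, B8->T, B11->E, B10->T; records B1=T, B1=F, B2=F, B3=S, B4=T, B5=T, B6=S, B8=T, B9=S, B10=T, B11=E
run #3 (b=9, w=7) runs B1->F, B3->S, B2->F, B4->F, B6->E, B7->E, B5->T, B9->E, B8->F, B11->E, B10->F, B12->F; records B1=F, B2=F, B3=S, B4=F, B5=T, B6=E, B7=E, B8=F, B9=E, B10=F, B11=E, B12=F
run #4 (b=4, w=4) runs B1->F, B3->S, B2->F, B4->T, B6->S, B5->T, B9->E, B8->F, B11->E, B10->T; records B1=F, B2=F, B3=S, B4=T, B5=T, B6=S, B8=F, B9=E, B10=T, B11=E
union over all inputs: B1=T, B1=F, B2=T, B2=F, B3=S, B3=E, B4=T, B4=F, B5=T, B6=S, B6=E, B7=S, B7=E, B8=T, B8=F, B9=S, B9=E, B10=T, B10=F, B11=E, B12=F (21 outcomes)
size 1 is not enough: best union over all size-1 subsets is 12/21
size 2 is not enough: best union over all size-2 subsets is 18/21
size 3: inputs {1, 2, 3} cover all 21 outcomes, and no lexicographically smaller subset of this size does
Answer: 1, 2, 3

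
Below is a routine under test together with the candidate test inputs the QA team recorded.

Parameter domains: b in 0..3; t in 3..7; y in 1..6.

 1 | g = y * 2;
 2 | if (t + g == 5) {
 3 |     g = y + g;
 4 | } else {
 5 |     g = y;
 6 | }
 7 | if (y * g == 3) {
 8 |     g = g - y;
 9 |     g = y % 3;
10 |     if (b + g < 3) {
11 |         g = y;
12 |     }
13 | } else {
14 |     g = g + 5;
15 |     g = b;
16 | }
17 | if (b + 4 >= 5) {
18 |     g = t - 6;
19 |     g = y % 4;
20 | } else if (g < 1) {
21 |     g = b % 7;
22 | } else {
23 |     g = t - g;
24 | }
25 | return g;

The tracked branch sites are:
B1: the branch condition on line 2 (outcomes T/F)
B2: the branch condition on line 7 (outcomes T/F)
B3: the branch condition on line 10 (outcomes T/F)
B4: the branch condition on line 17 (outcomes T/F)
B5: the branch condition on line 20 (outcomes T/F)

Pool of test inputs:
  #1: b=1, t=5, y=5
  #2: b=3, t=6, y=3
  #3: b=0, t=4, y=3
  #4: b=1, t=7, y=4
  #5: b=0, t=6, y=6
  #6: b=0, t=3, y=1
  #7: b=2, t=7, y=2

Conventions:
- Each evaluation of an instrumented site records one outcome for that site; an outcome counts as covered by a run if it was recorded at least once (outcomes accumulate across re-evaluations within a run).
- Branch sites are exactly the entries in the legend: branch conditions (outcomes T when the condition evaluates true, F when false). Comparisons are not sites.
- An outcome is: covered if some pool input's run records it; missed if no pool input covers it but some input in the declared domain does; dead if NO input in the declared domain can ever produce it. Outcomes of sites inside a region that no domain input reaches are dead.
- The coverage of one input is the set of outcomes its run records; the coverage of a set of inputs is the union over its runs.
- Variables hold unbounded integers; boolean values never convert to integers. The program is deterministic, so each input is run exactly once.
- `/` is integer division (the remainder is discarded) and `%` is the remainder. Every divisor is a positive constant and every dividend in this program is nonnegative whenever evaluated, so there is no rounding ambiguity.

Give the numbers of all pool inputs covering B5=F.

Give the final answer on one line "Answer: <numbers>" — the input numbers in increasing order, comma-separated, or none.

input #1 (b=1, t=5, y=5): never hits B5=F
input #2 (b=3, t=6, y=3): never hits B5=F
input #3 (b=0, t=4, y=3): never hits B5=F
input #4 (b=1, t=7, y=4): never hits B5=F
input #5 (b=0, t=6, y=6): never hits B5=F
input #6 (b=0, t=3, y=1): hits B5=F
input #7 (b=2, t=7, y=2): never hits B5=F

Answer: 6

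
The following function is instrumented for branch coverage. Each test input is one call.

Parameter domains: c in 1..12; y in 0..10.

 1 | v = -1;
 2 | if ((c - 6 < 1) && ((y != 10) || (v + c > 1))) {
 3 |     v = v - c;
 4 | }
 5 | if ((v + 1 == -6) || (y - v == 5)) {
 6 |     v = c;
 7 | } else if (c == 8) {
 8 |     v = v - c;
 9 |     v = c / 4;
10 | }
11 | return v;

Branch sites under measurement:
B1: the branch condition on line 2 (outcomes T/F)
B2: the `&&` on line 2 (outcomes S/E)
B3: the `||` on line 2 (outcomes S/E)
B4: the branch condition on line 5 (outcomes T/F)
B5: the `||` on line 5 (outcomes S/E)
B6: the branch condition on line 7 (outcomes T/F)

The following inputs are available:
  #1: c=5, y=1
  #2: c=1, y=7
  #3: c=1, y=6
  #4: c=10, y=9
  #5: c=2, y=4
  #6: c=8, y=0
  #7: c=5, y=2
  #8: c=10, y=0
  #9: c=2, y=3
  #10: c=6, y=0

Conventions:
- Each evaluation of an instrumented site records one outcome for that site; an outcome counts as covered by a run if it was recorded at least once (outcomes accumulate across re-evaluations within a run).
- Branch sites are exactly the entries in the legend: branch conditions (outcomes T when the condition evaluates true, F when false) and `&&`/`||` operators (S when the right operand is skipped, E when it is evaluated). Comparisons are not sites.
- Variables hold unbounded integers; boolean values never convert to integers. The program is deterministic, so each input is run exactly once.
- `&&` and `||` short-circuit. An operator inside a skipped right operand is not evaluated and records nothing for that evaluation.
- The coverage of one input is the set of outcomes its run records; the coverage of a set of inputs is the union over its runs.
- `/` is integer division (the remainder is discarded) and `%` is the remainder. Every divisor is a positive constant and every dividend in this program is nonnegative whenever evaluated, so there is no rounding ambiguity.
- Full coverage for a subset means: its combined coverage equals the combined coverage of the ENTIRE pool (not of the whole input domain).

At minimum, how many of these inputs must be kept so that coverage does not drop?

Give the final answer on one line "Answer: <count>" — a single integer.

input #1, c=5, y=1: outcomes B1=T, B2=E, B3=S, B4=F, B5=E, B6=F
input #2, c=1, y=7: outcomes B1=T, B2=E, B3=S, B4=F, B5=E, B6=F
input #3, c=1, y=6: outcomes B1=T, B2=E, B3=S, B4=F, B5=E, B6=F
input #4, c=10, y=9: outcomes B1=F, B2=S, B4=F, B5=E, B6=F
input #5, c=2, y=4: outcomes B1=T, B2=E, B3=S, B4=F, B5=E, B6=F
input #6, c=8, y=0: outcomes B1=F, B2=S, B4=F, B5=E, B6=T
input #7, c=5, y=2: outcomes B1=T, B2=E, B3=S, B4=F, B5=E, B6=F
input #8, c=10, y=0: outcomes B1=F, B2=S, B4=F, B5=E, B6=F
input #9, c=2, y=3: outcomes B1=T, B2=E, B3=S, B4=F, B5=E, B6=F
input #10, c=6, y=0: outcomes B1=T, B2=E, B3=S, B4=T, B5=S
the full pool covers 11 outcomes: B1=T, B1=F, B2=S, B2=E, B3=S, B4=T, B4=F, B5=S, B5=E, B6=T, B6=F
checked all size-1 subsets: none covers 11 outcomes (max 6/11)
checked all size-2 subsets: none covers 11 outcomes (max 10/11)
inputs {1, 6, 10} (size 3) cover everything; no size-3 subset with a lexicographically smaller index list covers all 11

Answer: 3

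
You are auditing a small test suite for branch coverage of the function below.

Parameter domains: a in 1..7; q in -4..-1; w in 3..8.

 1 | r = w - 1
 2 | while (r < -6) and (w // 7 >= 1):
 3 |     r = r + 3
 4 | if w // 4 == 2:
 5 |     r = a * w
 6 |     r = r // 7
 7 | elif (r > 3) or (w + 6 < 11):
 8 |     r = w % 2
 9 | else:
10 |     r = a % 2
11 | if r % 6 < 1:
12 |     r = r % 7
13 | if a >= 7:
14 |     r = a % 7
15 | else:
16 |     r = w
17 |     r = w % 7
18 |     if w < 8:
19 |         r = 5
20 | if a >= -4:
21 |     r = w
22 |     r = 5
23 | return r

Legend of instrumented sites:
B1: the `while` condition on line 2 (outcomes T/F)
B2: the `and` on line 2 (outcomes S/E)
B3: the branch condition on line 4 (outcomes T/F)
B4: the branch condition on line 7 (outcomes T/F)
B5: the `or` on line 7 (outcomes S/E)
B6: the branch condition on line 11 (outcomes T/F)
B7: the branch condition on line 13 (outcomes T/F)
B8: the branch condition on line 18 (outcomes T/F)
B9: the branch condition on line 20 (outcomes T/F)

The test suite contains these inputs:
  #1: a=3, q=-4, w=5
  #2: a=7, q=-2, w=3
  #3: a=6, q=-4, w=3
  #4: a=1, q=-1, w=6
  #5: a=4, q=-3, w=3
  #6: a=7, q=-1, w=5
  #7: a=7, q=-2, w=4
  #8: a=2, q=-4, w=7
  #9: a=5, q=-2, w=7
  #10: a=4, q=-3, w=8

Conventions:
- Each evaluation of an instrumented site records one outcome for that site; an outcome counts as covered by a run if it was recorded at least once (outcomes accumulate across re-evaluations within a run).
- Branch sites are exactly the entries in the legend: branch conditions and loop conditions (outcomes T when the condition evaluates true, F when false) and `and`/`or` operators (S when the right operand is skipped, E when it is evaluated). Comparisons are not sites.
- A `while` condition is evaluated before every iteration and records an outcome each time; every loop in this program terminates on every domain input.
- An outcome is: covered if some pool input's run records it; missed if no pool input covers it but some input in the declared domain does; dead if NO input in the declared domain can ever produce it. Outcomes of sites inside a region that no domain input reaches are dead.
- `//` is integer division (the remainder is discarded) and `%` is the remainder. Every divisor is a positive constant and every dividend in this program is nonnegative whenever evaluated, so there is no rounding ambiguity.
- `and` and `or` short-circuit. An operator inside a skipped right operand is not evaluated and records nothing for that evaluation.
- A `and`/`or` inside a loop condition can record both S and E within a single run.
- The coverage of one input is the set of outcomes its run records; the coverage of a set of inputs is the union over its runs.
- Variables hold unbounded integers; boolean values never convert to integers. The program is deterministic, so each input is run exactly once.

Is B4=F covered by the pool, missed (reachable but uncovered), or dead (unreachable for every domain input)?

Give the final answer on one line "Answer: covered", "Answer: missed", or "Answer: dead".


no pool input records B4=F
checking all 168 inputs in the declared domain: B4=F is never recorded -> dead
Answer: dead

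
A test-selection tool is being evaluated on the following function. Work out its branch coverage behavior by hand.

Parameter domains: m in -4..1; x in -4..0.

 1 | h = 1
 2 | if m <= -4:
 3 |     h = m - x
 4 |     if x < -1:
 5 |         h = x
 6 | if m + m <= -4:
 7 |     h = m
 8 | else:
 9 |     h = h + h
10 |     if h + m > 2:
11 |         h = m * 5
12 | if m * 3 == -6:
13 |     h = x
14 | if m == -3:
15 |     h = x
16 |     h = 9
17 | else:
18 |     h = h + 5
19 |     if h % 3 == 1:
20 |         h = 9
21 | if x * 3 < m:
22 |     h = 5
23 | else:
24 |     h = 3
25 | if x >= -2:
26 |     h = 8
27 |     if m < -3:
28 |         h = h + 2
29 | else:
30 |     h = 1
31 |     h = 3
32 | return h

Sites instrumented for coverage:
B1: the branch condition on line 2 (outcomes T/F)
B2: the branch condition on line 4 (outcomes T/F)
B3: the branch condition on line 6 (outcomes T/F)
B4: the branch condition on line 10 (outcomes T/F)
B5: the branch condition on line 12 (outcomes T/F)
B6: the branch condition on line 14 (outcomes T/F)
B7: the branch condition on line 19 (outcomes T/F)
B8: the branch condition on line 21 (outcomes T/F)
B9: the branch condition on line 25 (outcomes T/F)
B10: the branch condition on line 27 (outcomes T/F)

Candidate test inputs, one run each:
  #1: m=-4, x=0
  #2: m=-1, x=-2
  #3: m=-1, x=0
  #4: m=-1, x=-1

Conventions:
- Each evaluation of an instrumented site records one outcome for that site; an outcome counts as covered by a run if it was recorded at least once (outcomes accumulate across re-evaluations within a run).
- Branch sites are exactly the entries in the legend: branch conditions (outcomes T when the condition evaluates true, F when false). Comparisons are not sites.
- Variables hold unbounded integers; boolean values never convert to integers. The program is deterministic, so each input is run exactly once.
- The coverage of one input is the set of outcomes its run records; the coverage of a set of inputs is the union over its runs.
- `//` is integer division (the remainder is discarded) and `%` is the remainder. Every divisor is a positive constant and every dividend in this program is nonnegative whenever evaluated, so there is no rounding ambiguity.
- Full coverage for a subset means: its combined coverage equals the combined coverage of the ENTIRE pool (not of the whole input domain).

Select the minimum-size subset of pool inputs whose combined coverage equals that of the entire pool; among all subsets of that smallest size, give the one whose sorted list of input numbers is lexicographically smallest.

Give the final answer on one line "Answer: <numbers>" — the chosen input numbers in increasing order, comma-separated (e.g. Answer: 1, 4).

#1 (m=-4, x=0) -> B1->T, B2->F, B3->T, B5->F, B6->F, B7->T, B8->F, B9->T, B10->T; covered: B1=T, B2=F, B3=T, B5=F, B6=F, B7=T, B8=F, B9=T, B10=T
#2 (m=-1, x=-2) -> B1->F, B3->F, B4->F, B5->F, B6->F, B7->T, B8->T, B9->T, B10->F; covered: B1=F, B3=F, B4=F, B5=F, B6=F, B7=T, B8=T, B9=T, B10=F
#3 (m=-1, x=0) -> B1->F, B3->F, B4->F, B5->F, B6->F, B7->T, B8->F, B9->T, B10->F; covered: B1=F, B3=F, B4=F, B5=F, B6=F, B7=T, B8=F, B9=T, B10=F
#4 (m=-1, x=-1) -> B1->F, B3->F, B4->F, B5->F, B6->F, B7->T, B8->T, B9->T, B10->F; covered: B1=F, B3=F, B4=F, B5=F, B6=F, B7=T, B8=T, B9=T, B10=F
pool-wide coverage (14 outcomes): B1=T, B1=F, B2=F, B3=T, B3=F, B4=F, B5=F, B6=F, B7=T, B8=T, B8=F, B9=T, B10=T, B10=F
checked all size-1 subsets: none covers 14 outcomes (max 9/14)
size 2: inputs {1, 2} cover all 14 outcomes, and no lexicographically smaller subset of this size does

Answer: 1, 2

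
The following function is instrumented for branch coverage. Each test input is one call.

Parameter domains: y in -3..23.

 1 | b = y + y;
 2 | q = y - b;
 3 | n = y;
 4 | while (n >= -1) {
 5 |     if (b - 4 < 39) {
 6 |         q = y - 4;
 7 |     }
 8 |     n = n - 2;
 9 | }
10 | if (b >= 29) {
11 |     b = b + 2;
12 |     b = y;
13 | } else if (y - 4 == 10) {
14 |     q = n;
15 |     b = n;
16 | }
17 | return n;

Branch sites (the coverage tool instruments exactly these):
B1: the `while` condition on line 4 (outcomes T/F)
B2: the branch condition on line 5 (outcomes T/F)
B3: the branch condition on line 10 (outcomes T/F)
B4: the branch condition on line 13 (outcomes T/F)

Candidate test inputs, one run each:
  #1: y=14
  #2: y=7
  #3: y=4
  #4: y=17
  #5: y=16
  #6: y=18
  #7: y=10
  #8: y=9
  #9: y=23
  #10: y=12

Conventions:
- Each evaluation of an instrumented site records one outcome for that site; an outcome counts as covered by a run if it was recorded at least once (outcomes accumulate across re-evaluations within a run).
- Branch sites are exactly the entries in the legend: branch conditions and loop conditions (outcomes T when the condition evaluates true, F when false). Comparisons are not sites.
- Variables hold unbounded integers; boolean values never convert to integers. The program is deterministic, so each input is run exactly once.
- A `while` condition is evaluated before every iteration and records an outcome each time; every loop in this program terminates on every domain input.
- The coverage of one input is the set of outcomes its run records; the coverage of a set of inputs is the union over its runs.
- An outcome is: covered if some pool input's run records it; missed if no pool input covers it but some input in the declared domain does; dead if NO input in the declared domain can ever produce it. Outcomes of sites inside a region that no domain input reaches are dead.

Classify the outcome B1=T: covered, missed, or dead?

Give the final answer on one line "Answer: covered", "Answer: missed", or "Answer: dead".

B1=T is recorded by pool input(s) 1, 2, 3, 4, 5, 6, 7, 8, 9, 10 -> covered

Answer: covered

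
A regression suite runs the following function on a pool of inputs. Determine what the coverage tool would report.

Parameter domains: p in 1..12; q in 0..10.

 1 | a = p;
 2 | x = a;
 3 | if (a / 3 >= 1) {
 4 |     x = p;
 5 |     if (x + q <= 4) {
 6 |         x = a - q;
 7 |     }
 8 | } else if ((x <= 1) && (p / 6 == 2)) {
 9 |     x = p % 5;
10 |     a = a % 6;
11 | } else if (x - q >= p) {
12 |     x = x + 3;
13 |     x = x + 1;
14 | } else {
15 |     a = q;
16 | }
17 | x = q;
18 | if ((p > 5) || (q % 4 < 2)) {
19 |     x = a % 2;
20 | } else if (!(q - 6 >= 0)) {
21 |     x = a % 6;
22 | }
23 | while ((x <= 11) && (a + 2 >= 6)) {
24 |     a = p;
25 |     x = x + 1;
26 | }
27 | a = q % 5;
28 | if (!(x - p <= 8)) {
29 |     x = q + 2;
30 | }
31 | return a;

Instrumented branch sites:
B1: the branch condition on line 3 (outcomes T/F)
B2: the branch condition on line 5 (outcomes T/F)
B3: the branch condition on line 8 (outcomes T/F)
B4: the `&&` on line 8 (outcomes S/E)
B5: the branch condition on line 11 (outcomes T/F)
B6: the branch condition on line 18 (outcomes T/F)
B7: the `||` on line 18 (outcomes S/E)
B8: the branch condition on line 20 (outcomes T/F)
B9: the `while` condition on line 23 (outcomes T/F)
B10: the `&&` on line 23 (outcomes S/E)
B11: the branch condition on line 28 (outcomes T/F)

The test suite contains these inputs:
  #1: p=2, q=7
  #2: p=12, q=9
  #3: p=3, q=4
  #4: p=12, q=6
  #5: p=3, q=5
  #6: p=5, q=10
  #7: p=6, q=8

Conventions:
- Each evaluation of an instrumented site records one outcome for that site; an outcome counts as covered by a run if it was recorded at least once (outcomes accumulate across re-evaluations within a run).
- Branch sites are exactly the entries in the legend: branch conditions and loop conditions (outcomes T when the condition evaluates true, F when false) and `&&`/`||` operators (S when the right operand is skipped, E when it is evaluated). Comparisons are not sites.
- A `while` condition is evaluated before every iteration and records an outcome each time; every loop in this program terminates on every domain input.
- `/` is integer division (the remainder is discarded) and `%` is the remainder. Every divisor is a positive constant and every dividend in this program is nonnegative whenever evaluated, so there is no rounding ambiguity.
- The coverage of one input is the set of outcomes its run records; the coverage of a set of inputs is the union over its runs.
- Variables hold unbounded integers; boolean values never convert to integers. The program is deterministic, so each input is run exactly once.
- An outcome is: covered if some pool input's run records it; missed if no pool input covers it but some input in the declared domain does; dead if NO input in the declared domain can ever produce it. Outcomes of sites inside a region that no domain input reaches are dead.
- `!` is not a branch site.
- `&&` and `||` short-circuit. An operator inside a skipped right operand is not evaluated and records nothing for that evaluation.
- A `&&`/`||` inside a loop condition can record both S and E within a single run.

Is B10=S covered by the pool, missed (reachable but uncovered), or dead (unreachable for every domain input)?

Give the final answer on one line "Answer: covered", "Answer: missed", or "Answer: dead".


B10=S is recorded by pool input(s) 2, 4, 6, 7 -> covered
Answer: covered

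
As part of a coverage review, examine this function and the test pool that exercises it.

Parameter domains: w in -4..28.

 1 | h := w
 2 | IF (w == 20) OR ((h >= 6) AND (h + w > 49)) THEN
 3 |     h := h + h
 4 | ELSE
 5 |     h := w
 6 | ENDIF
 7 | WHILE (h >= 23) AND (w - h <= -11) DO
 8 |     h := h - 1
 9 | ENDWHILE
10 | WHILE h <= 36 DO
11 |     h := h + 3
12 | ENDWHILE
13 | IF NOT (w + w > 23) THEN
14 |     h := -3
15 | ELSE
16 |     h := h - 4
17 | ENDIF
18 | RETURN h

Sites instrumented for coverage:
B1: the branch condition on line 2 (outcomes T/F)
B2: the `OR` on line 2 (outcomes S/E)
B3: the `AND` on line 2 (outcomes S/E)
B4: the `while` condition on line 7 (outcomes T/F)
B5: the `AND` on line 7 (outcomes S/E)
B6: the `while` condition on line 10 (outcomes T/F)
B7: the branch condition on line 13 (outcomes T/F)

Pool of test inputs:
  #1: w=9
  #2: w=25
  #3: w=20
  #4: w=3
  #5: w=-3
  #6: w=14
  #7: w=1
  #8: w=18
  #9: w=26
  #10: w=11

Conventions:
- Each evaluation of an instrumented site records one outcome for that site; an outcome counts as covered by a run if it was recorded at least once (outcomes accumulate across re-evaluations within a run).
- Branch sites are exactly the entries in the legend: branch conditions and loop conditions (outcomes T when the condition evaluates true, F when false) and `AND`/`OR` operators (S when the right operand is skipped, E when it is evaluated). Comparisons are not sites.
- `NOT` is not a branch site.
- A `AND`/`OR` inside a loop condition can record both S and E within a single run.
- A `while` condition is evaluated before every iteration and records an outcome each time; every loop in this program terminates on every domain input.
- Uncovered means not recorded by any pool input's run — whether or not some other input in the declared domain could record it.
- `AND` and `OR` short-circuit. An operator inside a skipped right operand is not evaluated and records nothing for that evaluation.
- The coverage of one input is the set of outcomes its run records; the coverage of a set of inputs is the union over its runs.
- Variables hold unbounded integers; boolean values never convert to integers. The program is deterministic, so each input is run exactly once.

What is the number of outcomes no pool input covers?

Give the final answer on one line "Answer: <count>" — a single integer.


run #1 (w=9) runs B2->E, B3->E, B1->F, B5->S, B4->F, B6->T, B6->T, B6->T, B6->T, B6->T, B6->T, B6->T, B6->T, B6->T, ...; records B1=F, B2=E, B3=E, B4=F, B5=S, B6=T, B6=F, B7=T
run #2 (w=25) runs B2->E, B3->E, B1->T, B5->E, B4->T, B5->E, B4->T, B5->E, B4->T, B5->E, B4->T, B5->E, B4->T, B5->E, ...; records B1=T, B2=E, B3=E, B4=T, B4=F, B5=E, B6=T, B6=F, B7=F
run #3 (w=20) runs B2->S, B1->T, B5->E, B4->T, B5->E, B4->T, B5->E, B4->T, B5->E, B4->T, B5->E, B4->T, B5->E, B4->T, ...; records B1=T, B2=S, B4=T, B4=F, B5=E, B6=T, B6=F, B7=F
run #4 (w=3) runs B2->E, B3->S, B1->F, B5->S, B4->F, B6->T, B6->T, B6->T, B6->T, B6->T, B6->T, B6->T, B6->T, B6->T, ...; records B1=F, B2=E, B3=S, B4=F, B5=S, B6=T, B6=F, B7=T
run #5 (w=-3) runs B2->E, B3->S, B1->F, B5->S, B4->F, B6->T, B6->T, B6->T, B6->T, B6->T, B6->T, B6->T, B6->T, B6->T, ...; records B1=F, B2=E, B3=S, B4=F, B5=S, B6=T, B6=F, B7=T
run #6 (w=14) runs B2->E, B3->E, B1->F, B5->S, B4->F, B6->T, B6->T, B6->T, B6->T, B6->T, B6->T, B6->T, B6->T, B6->F, ...; records B1=F, B2=E, B3=E, B4=F, B5=S, B6=T, B6=F, B7=F
run #7 (w=1) runs B2->E, B3->S, B1->F, B5->S, B4->F, B6->T, B6->T, B6->T, B6->T, B6->T, B6->T, B6->T, B6->T, B6->T, ...; records B1=F, B2=E, B3=S, B4=F, B5=S, B6=T, B6=F, B7=T
run #8 (w=18) runs B2->E, B3->E, B1->F, B5->S, B4->F, B6->T, B6->T, B6->T, B6->T, B6->T, B6->T, B6->T, B6->F, B7->F; records B1=F, B2=E, B3=E, B4=F, B5=S, B6=T, B6=F, B7=F
run #9 (w=26) runs B2->E, B3->E, B1->T, B5->E, B4->T, B5->E, B4->T, B5->E, B4->T, B5->E, B4->T, B5->E, B4->T, B5->E, ...; records B1=T, B2=E, B3=E, B4=T, B4=F, B5=E, B6=T, B6=F, B7=F
run #10 (w=11) runs B2->E, B3->E, B1->F, B5->S, B4->F, B6->T, B6->T, B6->T, B6->T, B6->T, B6->T, B6->T, B6->T, B6->T, ...; records B1=F, B2=E, B3=E, B4=F, B5=S, B6=T, B6=F, B7=T
union over the pool: B1=T, B1=F, B2=S, B2=E, B3=S, B3=E, B4=T, B4=F, B5=S, B5=E, B6=T, B6=F, B7=T, B7=F
uncovered (0 of 14): none
Answer: 0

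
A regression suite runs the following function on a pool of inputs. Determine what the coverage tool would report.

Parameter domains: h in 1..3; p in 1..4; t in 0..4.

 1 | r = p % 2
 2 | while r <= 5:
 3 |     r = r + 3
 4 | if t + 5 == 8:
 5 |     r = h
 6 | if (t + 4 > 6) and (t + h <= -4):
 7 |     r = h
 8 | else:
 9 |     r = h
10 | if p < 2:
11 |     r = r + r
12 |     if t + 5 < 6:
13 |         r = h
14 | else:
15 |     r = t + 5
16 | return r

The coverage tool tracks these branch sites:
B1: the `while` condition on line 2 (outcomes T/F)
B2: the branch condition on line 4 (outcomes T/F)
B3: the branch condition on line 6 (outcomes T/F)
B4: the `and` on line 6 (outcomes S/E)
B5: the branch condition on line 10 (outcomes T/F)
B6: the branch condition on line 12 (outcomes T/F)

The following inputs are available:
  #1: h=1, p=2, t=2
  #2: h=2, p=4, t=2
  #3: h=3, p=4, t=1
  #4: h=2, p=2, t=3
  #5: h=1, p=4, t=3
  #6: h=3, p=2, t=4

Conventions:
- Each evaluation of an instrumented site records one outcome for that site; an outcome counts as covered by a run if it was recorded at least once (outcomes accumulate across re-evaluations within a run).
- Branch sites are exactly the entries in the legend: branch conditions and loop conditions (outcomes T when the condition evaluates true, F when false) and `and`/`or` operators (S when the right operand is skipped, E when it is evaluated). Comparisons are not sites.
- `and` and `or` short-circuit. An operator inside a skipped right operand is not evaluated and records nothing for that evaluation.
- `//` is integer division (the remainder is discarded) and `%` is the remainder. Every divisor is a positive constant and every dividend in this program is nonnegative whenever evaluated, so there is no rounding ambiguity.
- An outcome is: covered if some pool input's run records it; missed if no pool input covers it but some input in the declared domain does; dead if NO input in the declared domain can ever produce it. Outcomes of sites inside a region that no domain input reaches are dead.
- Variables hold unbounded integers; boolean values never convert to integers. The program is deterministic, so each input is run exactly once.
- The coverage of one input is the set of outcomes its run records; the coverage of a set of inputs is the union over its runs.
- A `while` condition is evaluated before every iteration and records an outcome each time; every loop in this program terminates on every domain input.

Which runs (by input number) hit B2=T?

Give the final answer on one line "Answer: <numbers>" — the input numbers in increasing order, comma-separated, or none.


input #1 (h=1, p=2, t=2): does not record B2=T
input #2 (h=2, p=4, t=2): does not record B2=T
input #3 (h=3, p=4, t=1): does not record B2=T
input #4 (h=2, p=2, t=3): records B2=T
input #5 (h=1, p=4, t=3): records B2=T
input #6 (h=3, p=2, t=4): does not record B2=T
Answer: 4, 5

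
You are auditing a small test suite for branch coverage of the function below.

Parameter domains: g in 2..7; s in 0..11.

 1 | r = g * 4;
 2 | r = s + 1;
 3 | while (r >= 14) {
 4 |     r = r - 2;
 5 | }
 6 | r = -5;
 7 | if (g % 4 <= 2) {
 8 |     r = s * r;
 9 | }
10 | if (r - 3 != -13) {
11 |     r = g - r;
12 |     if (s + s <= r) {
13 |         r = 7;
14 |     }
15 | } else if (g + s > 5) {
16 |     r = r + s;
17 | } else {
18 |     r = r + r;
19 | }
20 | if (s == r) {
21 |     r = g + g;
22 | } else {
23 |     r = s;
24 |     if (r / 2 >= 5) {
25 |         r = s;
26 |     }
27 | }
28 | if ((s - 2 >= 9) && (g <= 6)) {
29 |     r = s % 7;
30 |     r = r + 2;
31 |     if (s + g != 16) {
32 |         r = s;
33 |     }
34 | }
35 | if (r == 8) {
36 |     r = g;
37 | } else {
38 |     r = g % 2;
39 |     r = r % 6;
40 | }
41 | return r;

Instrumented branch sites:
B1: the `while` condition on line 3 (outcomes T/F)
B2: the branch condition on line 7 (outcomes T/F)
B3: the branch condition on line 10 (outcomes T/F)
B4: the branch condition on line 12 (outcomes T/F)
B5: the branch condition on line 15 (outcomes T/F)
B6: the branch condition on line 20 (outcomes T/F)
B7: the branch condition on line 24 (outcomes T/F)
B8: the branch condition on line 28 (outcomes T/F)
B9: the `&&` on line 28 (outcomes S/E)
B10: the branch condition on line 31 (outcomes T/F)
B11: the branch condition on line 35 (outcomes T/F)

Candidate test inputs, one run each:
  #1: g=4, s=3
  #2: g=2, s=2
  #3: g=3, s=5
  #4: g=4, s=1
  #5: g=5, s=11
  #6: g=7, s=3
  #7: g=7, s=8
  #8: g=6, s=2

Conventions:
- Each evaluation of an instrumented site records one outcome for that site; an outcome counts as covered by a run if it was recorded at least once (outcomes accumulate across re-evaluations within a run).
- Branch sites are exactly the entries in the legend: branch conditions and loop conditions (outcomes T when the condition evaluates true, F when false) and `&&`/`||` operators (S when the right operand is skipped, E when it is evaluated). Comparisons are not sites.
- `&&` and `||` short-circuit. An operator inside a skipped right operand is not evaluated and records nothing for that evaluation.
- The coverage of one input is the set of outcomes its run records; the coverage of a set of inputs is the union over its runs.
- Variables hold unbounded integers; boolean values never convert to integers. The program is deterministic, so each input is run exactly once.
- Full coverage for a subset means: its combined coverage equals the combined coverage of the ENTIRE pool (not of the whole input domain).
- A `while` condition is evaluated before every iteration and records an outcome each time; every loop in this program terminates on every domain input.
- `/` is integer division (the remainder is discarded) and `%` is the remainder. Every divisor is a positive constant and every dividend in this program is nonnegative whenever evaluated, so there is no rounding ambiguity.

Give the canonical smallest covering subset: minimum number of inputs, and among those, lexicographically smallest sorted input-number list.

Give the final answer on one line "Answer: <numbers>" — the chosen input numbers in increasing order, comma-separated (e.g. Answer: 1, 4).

input #1, g=4, s=3: outcomes B1=F, B2=T, B3=T, B4=T, B6=F, B7=F, B8=F, B9=S, B11=F
input #2, g=2, s=2: outcomes B1=F, B2=T, B3=F, B5=F, B6=F, B7=F, B8=F, B9=S, B11=F
input #3, g=3, s=5: outcomes B1=F, B2=F, B3=T, B4=F, B6=F, B7=F, B8=F, B9=S, B11=F
input #4, g=4, s=1: outcomes B1=F, B2=T, B3=T, B4=T, B6=F, B7=F, B8=F, B9=S, B11=F
input #5, g=5, s=11: outcomes B1=F, B2=T, B3=T, B4=T, B6=F, B7=T, B8=T, B9=E, B10=F, B11=F
input #6, g=7, s=3: outcomes B1=F, B2=F, B3=T, B4=T, B6=F, B7=F, B8=F, B9=S, B11=F
input #7, g=7, s=8: outcomes B1=F, B2=F, B3=T, B4=F, B6=F, B7=F, B8=F, B9=S, B11=T
input #8, g=6, s=2: outcomes B1=F, B2=T, B3=F, B5=T, B6=F, B7=F, B8=F, B9=S, B11=F
together the pool reaches 19 outcomes: B1=F, B2=T, B2=F, B3=T, B3=F, B4=T, B4=F, B5=T, B5=F, B6=F, B7=T, B7=F, B8=T, B8=F, B9=S, B9=E, B10=F, B11=T, B11=F
size 1 is not enough: best union over all size-1 subsets is 10/19
size 2 is not enough: best union over all size-2 subsets is 16/19
size 3 is not enough: best union over all size-3 subsets is 18/19
at size 4, {2, 5, 7, 8} reaches all 19 outcomes; every lexicographically earlier size-4 subset fails

Answer: 2, 5, 7, 8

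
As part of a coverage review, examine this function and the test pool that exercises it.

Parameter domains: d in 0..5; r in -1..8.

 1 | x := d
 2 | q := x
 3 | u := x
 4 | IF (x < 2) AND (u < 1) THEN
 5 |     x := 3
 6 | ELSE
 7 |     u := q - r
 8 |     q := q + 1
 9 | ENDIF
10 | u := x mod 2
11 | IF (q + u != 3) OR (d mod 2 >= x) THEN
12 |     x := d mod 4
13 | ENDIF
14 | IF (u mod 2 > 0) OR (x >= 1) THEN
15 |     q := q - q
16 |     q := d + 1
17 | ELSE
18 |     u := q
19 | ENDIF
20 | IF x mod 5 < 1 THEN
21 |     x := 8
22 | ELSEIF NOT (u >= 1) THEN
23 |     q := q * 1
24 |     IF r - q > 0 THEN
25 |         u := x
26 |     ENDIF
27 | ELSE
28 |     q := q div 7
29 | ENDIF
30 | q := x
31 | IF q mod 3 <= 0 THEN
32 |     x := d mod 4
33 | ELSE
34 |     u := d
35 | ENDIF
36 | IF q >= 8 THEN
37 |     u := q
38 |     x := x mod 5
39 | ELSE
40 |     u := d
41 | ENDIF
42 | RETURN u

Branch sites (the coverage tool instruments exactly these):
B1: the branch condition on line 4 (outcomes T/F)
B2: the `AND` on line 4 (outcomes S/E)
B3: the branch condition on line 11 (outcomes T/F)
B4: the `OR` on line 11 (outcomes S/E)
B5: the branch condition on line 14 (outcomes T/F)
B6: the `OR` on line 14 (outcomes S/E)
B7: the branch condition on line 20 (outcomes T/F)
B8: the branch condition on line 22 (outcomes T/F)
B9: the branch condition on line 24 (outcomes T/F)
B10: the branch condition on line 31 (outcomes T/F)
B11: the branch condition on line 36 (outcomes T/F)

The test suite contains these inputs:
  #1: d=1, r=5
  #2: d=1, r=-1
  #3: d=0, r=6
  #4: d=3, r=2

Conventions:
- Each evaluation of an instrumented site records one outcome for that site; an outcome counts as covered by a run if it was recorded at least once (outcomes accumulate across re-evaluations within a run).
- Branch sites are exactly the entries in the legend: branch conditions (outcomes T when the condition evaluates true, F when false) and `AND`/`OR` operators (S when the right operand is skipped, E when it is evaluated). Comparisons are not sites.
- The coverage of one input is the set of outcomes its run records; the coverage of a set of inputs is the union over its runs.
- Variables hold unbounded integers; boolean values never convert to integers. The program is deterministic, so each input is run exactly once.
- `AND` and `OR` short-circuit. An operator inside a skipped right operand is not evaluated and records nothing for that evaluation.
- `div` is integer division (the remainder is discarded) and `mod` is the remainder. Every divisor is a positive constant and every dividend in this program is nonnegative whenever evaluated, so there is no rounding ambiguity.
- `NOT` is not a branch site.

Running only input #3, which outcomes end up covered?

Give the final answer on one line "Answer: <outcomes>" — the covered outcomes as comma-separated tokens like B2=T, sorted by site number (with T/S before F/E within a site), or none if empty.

Running input #3 (d=0, r=6), event by event:
  B2->E, B1->T, B4->S, B3->T, B6->S, B5->T, B7->T, B10->F, B11->T
as a set, this run covers: B1=T, B2=E, B3=T, B4=S, B5=T, B6=S, B7=T, B10=F, B11=T

Answer: B1=T, B2=E, B3=T, B4=S, B5=T, B6=S, B7=T, B10=F, B11=T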